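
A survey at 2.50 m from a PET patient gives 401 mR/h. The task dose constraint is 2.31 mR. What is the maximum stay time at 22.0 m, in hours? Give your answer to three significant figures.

0.446 h

Using I₁d₁² = I₂d₂², rate at 22.0 m:
(2.50/22.0)² = 0.01291, so 401 × 0.01291 = 5.177 mR/h.
Stay time = 2.31 mR ÷ 5.177 mR/h = 0.4462 h.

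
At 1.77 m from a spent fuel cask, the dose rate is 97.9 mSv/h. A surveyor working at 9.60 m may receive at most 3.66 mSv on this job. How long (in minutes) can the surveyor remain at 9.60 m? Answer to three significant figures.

66.0 min

Applying the 1/r² law, rate at 9.60 m:
(1.77/9.60)² = 0.03399, so 97.9 × 0.03399 = 3.328 mSv/h.
Stay time = 3.66 mSv ÷ 3.328 mSv/h = 1.100 h = 66.00 min.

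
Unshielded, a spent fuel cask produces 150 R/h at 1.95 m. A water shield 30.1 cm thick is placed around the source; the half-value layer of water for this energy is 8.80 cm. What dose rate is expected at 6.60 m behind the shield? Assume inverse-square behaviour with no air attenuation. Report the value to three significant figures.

1.22 R/h

Distance alone: 150 × (1.95/6.60)² = 150 × 0.08729 = 13.09 R/h.
Shield: 30.1/8.80 = 3.420 half-value layers → attenuation 2^(−3.420) = 0.09343.
Combined: 13.09 × 0.09343 = 1.223 R/h.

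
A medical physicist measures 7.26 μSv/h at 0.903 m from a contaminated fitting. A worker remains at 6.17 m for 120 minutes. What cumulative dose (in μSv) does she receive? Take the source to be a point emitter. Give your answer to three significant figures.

Since intensity falls as 1/r², rate at 6.17 m:
(0.903/6.17)² = 0.02142, so 7.26 × 0.02142 = 0.1555 μSv/h.
Dose = rate × time = 0.1555 μSv/h × 2.000 h = 0.3110 μSv.

0.311 μSv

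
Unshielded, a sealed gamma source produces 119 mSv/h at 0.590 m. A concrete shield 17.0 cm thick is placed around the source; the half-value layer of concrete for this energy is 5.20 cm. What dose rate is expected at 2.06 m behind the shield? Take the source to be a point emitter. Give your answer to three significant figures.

1.01 mSv/h

Distance alone: (0.590/2.06)² = 0.08203, so 119 × 0.08203 = 9.762 mSv/h.
Shield: 17.0/5.20 = 3.269 half-value layers → attenuation 2^(−3.269) = 0.1037.
Combined: 9.762 × 0.1037 = 1.012 mSv/h.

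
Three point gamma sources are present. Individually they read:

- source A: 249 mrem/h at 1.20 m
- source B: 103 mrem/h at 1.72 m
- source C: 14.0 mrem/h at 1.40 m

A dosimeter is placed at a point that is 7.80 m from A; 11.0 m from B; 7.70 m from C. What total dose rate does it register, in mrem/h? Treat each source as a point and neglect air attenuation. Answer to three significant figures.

8.87 mrem/h

Each source contributes Iᵢ·(dᵢ/rᵢ)²; contributions add.
A: 249 × (1.20/7.80)² = 5.893 mrem/h
B: 103 × (1.72/11.0)² = 2.518 mrem/h
C: 14.0 × (1.40/7.70)² = 0.4628 mrem/h
Total = 5.893 + 2.518 + 0.4628 = 8.874 mrem/h.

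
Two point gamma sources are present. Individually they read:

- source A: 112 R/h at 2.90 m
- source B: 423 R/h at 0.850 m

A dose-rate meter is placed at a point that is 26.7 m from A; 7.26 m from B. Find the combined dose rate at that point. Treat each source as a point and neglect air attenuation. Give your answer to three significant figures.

Each source contributes Iᵢ·(dᵢ/rᵢ)²; contributions add.
A: 112 × (2.90/26.7)² = 1.321 R/h
B: 423 × (0.850/7.26)² = 5.798 R/h
Total = 1.321 + 5.798 = 7.119 R/h.

7.12 R/h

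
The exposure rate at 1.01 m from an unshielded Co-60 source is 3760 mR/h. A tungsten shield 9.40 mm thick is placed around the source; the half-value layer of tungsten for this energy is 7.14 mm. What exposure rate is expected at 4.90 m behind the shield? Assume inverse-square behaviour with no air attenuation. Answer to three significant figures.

Distance alone: 3760 × (1.01/4.90)² = 3760 × 0.04249 = 159.8 mR/h.
Shield: 9.40/7.14 = 1.317 half-value layers → attenuation 2^(−1.317) = 0.4014.
Combined: 159.8 × 0.4014 = 64.14 mR/h.

64.1 mR/h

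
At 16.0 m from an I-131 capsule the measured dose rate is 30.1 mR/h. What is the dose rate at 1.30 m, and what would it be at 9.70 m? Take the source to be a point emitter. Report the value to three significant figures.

4560 mR/h; 81.9 mR/h

By the inverse-square law,
At 1.30 m: (16.0/1.30)² = 151.5, so 30.1 × 151.5 = 4560 mR/h
At 9.70 m: 4560 × (1.30/9.70)² = 4560 × 0.01796 = 81.90 mR/h.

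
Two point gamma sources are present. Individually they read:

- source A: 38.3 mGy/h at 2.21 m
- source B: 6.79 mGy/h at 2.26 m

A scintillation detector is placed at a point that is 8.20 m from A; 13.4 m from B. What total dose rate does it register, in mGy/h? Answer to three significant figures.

Each source contributes Iᵢ·(dᵢ/rᵢ)²; contributions add.
A: 38.3 × (2.21/8.20)² = 2.782 mGy/h
B: 6.79 × (2.26/13.4)² = 0.1931 mGy/h
Total = 2.782 + 0.1931 = 2.975 mGy/h.

2.98 mGy/h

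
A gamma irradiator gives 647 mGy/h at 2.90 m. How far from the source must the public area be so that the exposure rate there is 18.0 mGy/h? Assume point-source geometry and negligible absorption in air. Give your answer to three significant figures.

Using I₁d₁² = I₂d₂², d₂ = d₁·√(I₁/I₂).
I₁/I₂ = 647/18.0 = 35.94, so d₂ = 2.90 × √35.94 = 17.39 m.

17.4 m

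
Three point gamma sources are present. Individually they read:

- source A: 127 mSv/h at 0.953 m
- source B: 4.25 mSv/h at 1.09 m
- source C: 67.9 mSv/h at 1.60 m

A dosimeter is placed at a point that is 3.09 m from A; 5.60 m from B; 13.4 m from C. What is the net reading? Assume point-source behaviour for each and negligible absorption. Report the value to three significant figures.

Each source contributes Iᵢ·(dᵢ/rᵢ)²; contributions add.
A: 127 × (0.953/3.09)² = 12.08 mSv/h
B: 4.25 × (1.09/5.60)² = 0.1610 mSv/h
C: 67.9 × (1.60/13.4)² = 0.9681 mSv/h
Total = 12.08 + 0.1610 + 0.9681 = 13.21 mSv/h.

13.2 mSv/h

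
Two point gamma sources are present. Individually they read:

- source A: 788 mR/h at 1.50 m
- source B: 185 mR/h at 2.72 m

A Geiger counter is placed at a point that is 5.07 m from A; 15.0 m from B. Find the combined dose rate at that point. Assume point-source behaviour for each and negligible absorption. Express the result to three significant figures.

75.1 mR/h

By superposition, sum each source's inverse-square contribution:
A: 788 × (1.50/5.07)² = 68.98 mR/h
B: 185 × (2.72/15.0)² = 6.083 mR/h
Total = 68.98 + 6.083 = 75.06 mR/h.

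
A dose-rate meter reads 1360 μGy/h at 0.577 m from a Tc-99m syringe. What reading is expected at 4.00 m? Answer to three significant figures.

28.3 μGy/h

By the inverse-square law, the rate at 4.00 m is
1360 × (0.577/4.00)² = 1360 × 0.02081 = 28.30 μGy/h.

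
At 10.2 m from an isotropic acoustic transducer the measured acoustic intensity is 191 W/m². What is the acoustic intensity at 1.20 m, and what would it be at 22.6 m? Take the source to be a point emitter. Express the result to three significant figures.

Applying the 1/r² law,
At 1.20 m: (10.2/1.20)² = 72.25, so 191 × 72.25 = 13800 W/m²
At 22.6 m: (1.20/22.6)² = 0.002819, so 13800 × 0.002819 = 38.90 W/m².

13800 W/m²; 38.9 W/m²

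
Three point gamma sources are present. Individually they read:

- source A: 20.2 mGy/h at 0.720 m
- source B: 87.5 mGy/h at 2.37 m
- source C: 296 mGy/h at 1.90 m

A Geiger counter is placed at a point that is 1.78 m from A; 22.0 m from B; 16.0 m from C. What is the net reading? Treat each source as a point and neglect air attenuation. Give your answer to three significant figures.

Each source contributes Iᵢ·(dᵢ/rᵢ)²; contributions add.
A: 20.2 × (0.720/1.78)² = 3.305 mGy/h
B: 87.5 × (2.37/22.0)² = 1.015 mGy/h
C: 296 × (1.90/16.0)² = 4.174 mGy/h
Total = 3.305 + 1.015 + 4.174 = 8.494 mGy/h.

8.49 mGy/h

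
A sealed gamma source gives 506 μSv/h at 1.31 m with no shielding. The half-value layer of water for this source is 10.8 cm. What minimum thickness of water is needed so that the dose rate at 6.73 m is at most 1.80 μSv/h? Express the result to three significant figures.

36.9 cm

At 6.73 m, distance alone gives 506 × (1.31/6.73)² = 506 × 0.03789 = 19.17 μSv/h.
Further attenuation needed: 19.17/1.80 = 10.65.
n = log₂(10.65) = 3.413 half-value layers.
Thickness = 3.413 × 10.8 cm = 36.86 cm.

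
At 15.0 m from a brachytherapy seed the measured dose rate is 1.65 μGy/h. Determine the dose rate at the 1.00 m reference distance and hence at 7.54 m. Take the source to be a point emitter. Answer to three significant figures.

Since intensity falls as 1/r²,
At 1.00 m: (15.0/1.00)² = 225.0, so 1.65 × 225.0 = 371.2 μGy/h
At 7.54 m: (1.00/7.54)² = 0.01759, so 371.2 × 0.01759 = 6.529 μGy/h.

371 μGy/h; 6.53 μGy/h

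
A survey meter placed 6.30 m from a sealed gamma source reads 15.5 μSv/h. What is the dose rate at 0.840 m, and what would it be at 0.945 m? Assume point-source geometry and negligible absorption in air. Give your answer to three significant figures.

872 μSv/h; 689 μSv/h

By the inverse-square law,
At 0.840 m: (6.30/0.840)² = 56.25, so 15.5 × 56.25 = 871.9 μSv/h
At 0.945 m: (0.840/0.945)² = 0.7901, so 871.9 × 0.7901 = 688.9 μSv/h.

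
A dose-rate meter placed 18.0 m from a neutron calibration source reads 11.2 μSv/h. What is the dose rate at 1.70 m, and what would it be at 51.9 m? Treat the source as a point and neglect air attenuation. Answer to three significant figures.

Intensity scales as (d₁/d₂)², so
At 1.70 m: 11.2 × (18.0/1.70)² = 11.2 × 112.1 = 1256 μSv/h
At 51.9 m: 1256 × (1.70/51.9)² = 1256 × 0.001073 = 1.348 μSv/h.

1260 μSv/h; 1.35 μSv/h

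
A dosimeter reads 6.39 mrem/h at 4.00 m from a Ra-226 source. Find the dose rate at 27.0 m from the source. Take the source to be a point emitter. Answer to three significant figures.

0.140 mrem/h

Applying the 1/r² law, the rate at 27.0 m is
(4.00/27.0)² = 0.02195, so 6.39 × 0.02195 = 0.1403 mrem/h.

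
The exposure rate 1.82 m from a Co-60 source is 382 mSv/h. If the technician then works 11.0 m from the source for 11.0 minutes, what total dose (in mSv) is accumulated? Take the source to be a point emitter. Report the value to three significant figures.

Applying the 1/r² law, rate at 11.0 m:
(1.82/11.0)² = 0.02738, so 382 × 0.02738 = 10.46 mSv/h.
Dose = rate × time = 10.46 mSv/h × 0.1833 h = 1.917 mSv.

1.92 mSv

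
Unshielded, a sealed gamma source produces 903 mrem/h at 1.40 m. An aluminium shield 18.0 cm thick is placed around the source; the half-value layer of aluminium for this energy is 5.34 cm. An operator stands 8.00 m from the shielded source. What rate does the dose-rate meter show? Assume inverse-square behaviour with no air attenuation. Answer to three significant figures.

2.67 mrem/h

Distance alone: (1.40/8.00)² = 0.03062, so 903 × 0.03062 = 27.65 mrem/h.
Shield: 18.0/5.34 = 3.371 half-value layers → attenuation 2^(−3.371) = 0.09666.
Combined: 27.65 × 0.09666 = 2.673 mrem/h.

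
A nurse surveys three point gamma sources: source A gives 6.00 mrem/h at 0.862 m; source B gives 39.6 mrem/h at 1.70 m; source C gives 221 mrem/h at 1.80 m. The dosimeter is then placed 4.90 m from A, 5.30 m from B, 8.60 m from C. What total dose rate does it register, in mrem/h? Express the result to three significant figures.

Each source contributes Iᵢ·(dᵢ/rᵢ)²; contributions add.
A: 6.00 × (0.862/4.90)² = 0.1857 mrem/h
B: 39.6 × (1.70/5.30)² = 4.074 mrem/h
C: 221 × (1.80/8.60)² = 9.681 mrem/h
Total = 0.1857 + 4.074 + 9.681 = 13.94 mrem/h.

13.9 mrem/h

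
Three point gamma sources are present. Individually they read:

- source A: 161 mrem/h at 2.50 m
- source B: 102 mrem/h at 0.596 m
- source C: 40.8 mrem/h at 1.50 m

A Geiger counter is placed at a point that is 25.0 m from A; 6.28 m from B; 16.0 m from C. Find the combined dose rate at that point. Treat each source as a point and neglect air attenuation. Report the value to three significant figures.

By superposition, sum each source's inverse-square contribution:
A: 161 × (2.50/25.0)² = 1.610 mrem/h
B: 102 × (0.596/6.28)² = 0.9187 mrem/h
C: 40.8 × (1.50/16.0)² = 0.3586 mrem/h
Total = 1.610 + 0.9187 + 0.3586 = 2.887 mrem/h.

2.89 mrem/h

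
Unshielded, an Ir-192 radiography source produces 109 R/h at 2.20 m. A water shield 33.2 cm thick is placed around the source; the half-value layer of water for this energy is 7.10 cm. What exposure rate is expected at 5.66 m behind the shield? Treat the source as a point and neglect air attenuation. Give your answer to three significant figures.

0.644 R/h

Distance alone: (2.20/5.66)² = 0.1511, so 109 × 0.1511 = 16.47 R/h.
Shield: 33.2/7.10 = 4.676 half-value layers → attenuation 2^(−4.676) = 0.03912.
Combined: 16.47 × 0.03912 = 0.6443 R/h.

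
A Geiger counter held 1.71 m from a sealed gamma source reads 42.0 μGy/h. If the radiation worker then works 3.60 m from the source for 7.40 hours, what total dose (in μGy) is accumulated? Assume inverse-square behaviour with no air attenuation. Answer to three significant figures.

Using I₁d₁² = I₂d₂², rate at 3.60 m:
(1.71/3.60)² = 0.2256, so 42.0 × 0.2256 = 9.475 μGy/h.
Dose = rate × time = 9.475 μGy/h × 7.400 h = 70.11 μGy.

70.1 μGy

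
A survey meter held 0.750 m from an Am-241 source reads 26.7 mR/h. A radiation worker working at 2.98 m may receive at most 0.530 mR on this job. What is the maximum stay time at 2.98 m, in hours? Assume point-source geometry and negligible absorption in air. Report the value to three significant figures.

0.313 h

Since intensity falls as 1/r², rate at 2.98 m:
26.7 × (0.750/2.98)² = 26.7 × 0.06334 = 1.691 mR/h.
Stay time = 0.530 mR ÷ 1.691 mR/h = 0.3134 h.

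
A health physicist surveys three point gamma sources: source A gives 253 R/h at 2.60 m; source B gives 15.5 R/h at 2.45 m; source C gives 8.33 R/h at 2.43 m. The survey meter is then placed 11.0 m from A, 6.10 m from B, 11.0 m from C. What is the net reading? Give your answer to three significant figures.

17.0 R/h

Each source contributes Iᵢ·(dᵢ/rᵢ)²; contributions add.
A: 253 × (2.60/11.0)² = 14.13 R/h
B: 15.5 × (2.45/6.10)² = 2.500 R/h
C: 8.33 × (2.43/11.0)² = 0.4065 R/h
Total = 14.13 + 2.500 + 0.4065 = 17.04 R/h.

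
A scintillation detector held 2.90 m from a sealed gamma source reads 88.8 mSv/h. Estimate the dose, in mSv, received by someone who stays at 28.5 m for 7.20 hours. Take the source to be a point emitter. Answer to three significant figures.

Intensity scales as (d₁/d₂)², so rate at 28.5 m:
(2.90/28.5)² = 0.01035, so 88.8 × 0.01035 = 0.9191 mSv/h.
Dose = rate × time = 0.9191 mSv/h × 7.200 h = 6.618 mSv.

6.62 mSv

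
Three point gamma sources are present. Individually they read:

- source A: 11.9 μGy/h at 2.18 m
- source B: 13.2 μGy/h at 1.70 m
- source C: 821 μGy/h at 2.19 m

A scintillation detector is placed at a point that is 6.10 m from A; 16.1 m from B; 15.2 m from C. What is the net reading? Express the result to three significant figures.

Each source contributes Iᵢ·(dᵢ/rᵢ)²; contributions add.
A: 11.9 × (2.18/6.10)² = 1.520 μGy/h
B: 13.2 × (1.70/16.1)² = 0.1472 μGy/h
C: 821 × (2.19/15.2)² = 17.04 μGy/h
Total = 1.520 + 0.1472 + 17.04 = 18.71 μGy/h.

18.7 μGy/h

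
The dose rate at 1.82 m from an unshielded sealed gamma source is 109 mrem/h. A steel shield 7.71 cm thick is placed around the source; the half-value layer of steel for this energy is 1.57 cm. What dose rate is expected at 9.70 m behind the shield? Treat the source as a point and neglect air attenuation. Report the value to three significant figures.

0.128 mrem/h

Distance alone: 109 × (1.82/9.70)² = 109 × 0.03520 = 3.837 mrem/h.
Shield: 7.71/1.57 = 4.911 half-value layers → attenuation 2^(−4.911) = 0.03324.
Combined: 3.837 × 0.03324 = 0.1275 mrem/h.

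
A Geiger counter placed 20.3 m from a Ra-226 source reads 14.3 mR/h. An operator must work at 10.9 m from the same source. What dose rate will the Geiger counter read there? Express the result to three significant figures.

49.6 mR/h

By the inverse-square law, scaling from 20.3 m to 10.9 m:
14.3 × (20.3/10.9)² = 14.3 × 3.468 = 49.59 mR/h.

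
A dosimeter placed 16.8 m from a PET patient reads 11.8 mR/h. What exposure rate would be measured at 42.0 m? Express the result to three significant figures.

1.89 mR/h

Applying the 1/r² law, scaling from 16.8 m to 42.0 m:
11.8 × (16.8/42.0)² = 11.8 × 0.1600 = 1.888 mR/h.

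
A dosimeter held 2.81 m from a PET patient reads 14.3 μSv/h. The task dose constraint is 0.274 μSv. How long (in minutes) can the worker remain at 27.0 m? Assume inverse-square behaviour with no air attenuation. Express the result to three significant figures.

106 min

Applying the 1/r² law, rate at 27.0 m:
(2.81/27.0)² = 0.01083, so 14.3 × 0.01083 = 0.1549 μSv/h.
Stay time = 0.274 μSv ÷ 0.1549 μSv/h = 1.769 h = 106.1 min.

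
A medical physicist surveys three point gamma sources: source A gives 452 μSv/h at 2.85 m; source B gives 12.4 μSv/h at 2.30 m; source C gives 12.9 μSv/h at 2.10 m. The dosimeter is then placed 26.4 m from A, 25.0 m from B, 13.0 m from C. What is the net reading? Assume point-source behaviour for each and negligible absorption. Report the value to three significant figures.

Each source contributes Iᵢ·(dᵢ/rᵢ)²; contributions add.
A: 452 × (2.85/26.4)² = 5.268 μSv/h
B: 12.4 × (2.30/25.0)² = 0.1050 μSv/h
C: 12.9 × (2.10/13.0)² = 0.3366 μSv/h
Total = 5.268 + 0.1050 + 0.3366 = 5.710 μSv/h.

5.71 μSv/h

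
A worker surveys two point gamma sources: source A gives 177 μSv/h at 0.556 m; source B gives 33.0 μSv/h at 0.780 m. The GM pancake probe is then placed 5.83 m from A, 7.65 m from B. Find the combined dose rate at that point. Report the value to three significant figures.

1.95 μSv/h

Each source contributes Iᵢ·(dᵢ/rᵢ)²; contributions add.
A: 177 × (0.556/5.83)² = 1.610 μSv/h
B: 33.0 × (0.780/7.65)² = 0.3431 μSv/h
Total = 1.610 + 0.3431 = 1.953 μSv/h.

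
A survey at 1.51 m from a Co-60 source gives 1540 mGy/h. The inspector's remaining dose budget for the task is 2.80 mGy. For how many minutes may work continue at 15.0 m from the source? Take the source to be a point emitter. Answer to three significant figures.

10.8 min

Intensity scales as (d₁/d₂)², so rate at 15.0 m:
1540 × (1.51/15.0)² = 1540 × 0.01013 = 15.60 mGy/h.
Stay time = 2.80 mGy ÷ 15.60 mGy/h = 0.1795 h = 10.77 min.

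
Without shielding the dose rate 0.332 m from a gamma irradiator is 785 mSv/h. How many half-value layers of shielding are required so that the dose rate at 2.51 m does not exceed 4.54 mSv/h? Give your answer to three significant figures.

1.60 half-value layers

At 2.51 m, distance alone gives 785 × (0.332/2.51)² = 785 × 0.01750 = 13.74 mSv/h.
Further attenuation needed: 13.74/4.54 = 3.026.
n = log₂(3.026) = 1.597 half-value layers.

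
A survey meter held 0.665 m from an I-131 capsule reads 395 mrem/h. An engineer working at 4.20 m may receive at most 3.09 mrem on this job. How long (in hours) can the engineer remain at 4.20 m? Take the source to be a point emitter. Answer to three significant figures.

Using I₁d₁² = I₂d₂², rate at 4.20 m:
395 × (0.665/4.20)² = 395 × 0.02507 = 9.903 mrem/h.
Stay time = 3.09 mrem ÷ 9.903 mrem/h = 0.3120 h.

0.312 h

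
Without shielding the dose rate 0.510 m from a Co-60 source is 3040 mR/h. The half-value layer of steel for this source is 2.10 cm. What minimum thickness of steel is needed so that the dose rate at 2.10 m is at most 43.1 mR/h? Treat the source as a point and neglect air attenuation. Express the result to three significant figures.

At 2.10 m, distance alone gives 3040 × (0.510/2.10)² = 3040 × 0.05898 = 179.3 mR/h.
Further attenuation needed: 179.3/43.1 = 4.160.
n = log₂(4.160) = 2.057 half-value layers.
Thickness = 2.057 × 2.10 cm = 4.320 cm.

4.32 cm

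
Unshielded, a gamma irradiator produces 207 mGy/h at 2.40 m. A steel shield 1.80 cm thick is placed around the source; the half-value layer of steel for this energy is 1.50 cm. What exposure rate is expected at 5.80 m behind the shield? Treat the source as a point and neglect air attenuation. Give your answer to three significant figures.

15.4 mGy/h

Distance alone: 207 × (2.40/5.80)² = 207 × 0.1712 = 35.44 mGy/h.
Shield: 1.80/1.50 = 1.200 half-value layers → attenuation 2^(−1.200) = 0.4353.
Combined: 35.44 × 0.4353 = 15.43 mGy/h.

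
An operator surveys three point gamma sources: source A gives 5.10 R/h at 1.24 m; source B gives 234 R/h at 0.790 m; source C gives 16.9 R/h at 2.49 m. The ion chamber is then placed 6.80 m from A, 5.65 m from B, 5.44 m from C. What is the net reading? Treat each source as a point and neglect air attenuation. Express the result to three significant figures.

By superposition, sum each source's inverse-square contribution:
A: 5.10 × (1.24/6.80)² = 0.1696 R/h
B: 234 × (0.790/5.65)² = 4.575 R/h
C: 16.9 × (2.49/5.44)² = 3.541 R/h
Total = 0.1696 + 4.575 + 3.541 = 8.286 R/h.

8.29 R/h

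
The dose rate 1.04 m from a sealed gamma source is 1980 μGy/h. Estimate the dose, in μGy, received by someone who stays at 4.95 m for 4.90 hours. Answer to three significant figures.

By the inverse-square law, rate at 4.95 m:
(1.04/4.95)² = 0.04414, so 1980 × 0.04414 = 87.40 μGy/h.
Dose = rate × time = 87.40 μGy/h × 4.900 h = 428.3 μGy.

428 μGy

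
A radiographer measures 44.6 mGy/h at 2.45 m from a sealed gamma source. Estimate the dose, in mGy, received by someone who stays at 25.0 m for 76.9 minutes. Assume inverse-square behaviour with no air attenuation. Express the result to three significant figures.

Using I₁d₁² = I₂d₂², rate at 25.0 m:
44.6 × (2.45/25.0)² = 44.6 × 0.009604 = 0.4283 mGy/h.
Dose = rate × time = 0.4283 mGy/h × 1.282 h = 0.5491 mGy.

0.549 mGy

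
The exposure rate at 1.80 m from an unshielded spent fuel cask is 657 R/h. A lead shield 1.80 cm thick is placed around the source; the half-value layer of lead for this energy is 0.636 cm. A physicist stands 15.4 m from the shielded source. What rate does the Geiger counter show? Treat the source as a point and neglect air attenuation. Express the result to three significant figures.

1.26 R/h

Distance alone: 657 × (1.80/15.4)² = 657 × 0.01366 = 8.975 R/h.
Shield: 1.80/0.636 = 2.830 half-value layers → attenuation 2^(−2.830) = 0.1406.
Combined: 8.975 × 0.1406 = 1.262 R/h.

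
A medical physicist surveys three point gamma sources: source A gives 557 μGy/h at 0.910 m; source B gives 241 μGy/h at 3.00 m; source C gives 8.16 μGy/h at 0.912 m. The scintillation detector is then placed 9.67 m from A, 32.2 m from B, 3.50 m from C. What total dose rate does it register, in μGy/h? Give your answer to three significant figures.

7.58 μGy/h

By superposition, sum each source's inverse-square contribution:
A: 557 × (0.910/9.67)² = 4.933 μGy/h
B: 241 × (3.00/32.2)² = 2.092 μGy/h
C: 8.16 × (0.912/3.50)² = 0.5540 μGy/h
Total = 4.933 + 2.092 + 0.5540 = 7.579 μGy/h.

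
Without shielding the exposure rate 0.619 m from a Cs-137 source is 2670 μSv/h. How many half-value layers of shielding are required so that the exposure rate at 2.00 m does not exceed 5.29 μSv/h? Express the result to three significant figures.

At 2.00 m, distance alone gives 2670 × (0.619/2.00)² = 2670 × 0.09579 = 255.8 μSv/h.
Further attenuation needed: 255.8/5.29 = 48.36.
n = log₂(48.36) = 5.596 half-value layers.

5.60 half-value layers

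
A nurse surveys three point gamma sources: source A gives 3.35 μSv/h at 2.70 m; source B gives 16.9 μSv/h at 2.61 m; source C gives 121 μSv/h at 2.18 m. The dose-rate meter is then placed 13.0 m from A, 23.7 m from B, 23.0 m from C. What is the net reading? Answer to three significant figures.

Each source contributes Iᵢ·(dᵢ/rᵢ)²; contributions add.
A: 3.35 × (2.70/13.0)² = 0.1445 μSv/h
B: 16.9 × (2.61/23.7)² = 0.2050 μSv/h
C: 121 × (2.18/23.0)² = 1.087 μSv/h
Total = 0.1445 + 0.2050 + 1.087 = 1.436 μSv/h.

1.44 μSv/h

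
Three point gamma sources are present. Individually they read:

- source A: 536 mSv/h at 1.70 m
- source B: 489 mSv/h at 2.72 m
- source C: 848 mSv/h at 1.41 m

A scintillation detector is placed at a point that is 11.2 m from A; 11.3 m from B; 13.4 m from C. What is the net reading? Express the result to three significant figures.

By superposition, sum each source's inverse-square contribution:
A: 536 × (1.70/11.2)² = 12.35 mSv/h
B: 489 × (2.72/11.3)² = 28.33 mSv/h
C: 848 × (1.41/13.4)² = 9.389 mSv/h
Total = 12.35 + 28.33 + 9.389 = 50.07 mSv/h.

50.1 mSv/h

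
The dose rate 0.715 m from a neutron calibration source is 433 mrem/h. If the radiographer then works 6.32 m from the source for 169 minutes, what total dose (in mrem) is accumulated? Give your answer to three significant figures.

Intensity scales as (d₁/d₂)², so rate at 6.32 m:
(0.715/6.32)² = 0.01280, so 433 × 0.01280 = 5.542 mrem/h.
Dose = rate × time = 5.542 mrem/h × 2.817 h = 15.61 mrem.

15.6 mrem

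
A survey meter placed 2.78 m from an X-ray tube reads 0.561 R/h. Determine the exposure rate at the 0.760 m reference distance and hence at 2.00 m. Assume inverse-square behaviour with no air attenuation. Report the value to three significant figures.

By the inverse-square law,
At 0.760 m: (2.78/0.760)² = 13.38, so 0.561 × 13.38 = 7.506 R/h
At 2.00 m: 7.506 × (0.760/2.00)² = 7.506 × 0.1444 = 1.084 R/h.

7.51 R/h; 1.08 R/h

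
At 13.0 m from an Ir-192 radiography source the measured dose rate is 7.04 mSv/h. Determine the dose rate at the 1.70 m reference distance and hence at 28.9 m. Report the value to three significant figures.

Intensity scales as (d₁/d₂)², so
At 1.70 m: (13.0/1.70)² = 58.48, so 7.04 × 58.48 = 411.7 mSv/h
At 28.9 m: (1.70/28.9)² = 0.003460, so 411.7 × 0.003460 = 1.424 mSv/h.

412 mSv/h; 1.42 mSv/h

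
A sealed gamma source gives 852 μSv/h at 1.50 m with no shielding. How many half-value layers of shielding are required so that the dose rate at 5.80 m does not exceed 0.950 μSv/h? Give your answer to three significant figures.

5.91 half-value layers

At 5.80 m, distance alone gives 852 × (1.50/5.80)² = 852 × 0.06688 = 56.98 μSv/h.
Further attenuation needed: 56.98/0.950 = 59.98.
n = log₂(59.98) = 5.906 half-value layers.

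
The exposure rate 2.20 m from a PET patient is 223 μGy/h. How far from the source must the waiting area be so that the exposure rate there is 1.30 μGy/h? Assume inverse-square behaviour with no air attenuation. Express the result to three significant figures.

28.8 m

Intensity scales as (d₁/d₂)², so d₂ = d₁·√(I₁/I₂).
I₁/I₂ = 223/1.30 = 171.5, so d₂ = 2.20 × √171.5 = 28.81 m.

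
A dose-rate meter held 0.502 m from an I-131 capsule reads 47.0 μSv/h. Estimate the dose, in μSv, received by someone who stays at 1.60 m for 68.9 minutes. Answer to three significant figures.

Using I₁d₁² = I₂d₂², rate at 1.60 m:
(0.502/1.60)² = 0.09844, so 47.0 × 0.09844 = 4.627 μSv/h.
Dose = rate × time = 4.627 μSv/h × 1.148 h = 5.312 μSv.

5.31 μSv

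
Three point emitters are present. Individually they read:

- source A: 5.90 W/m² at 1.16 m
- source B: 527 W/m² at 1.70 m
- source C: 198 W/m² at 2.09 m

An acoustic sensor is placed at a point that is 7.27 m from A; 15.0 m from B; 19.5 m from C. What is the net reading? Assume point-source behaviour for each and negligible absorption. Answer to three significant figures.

Each source contributes Iᵢ·(dᵢ/rᵢ)²; contributions add.
A: 5.90 × (1.16/7.27)² = 0.1502 W/m²
B: 527 × (1.70/15.0)² = 6.769 W/m²
C: 198 × (2.09/19.5)² = 2.275 W/m²
Total = 0.1502 + 6.769 + 2.275 = 9.194 W/m².

9.19 W/m²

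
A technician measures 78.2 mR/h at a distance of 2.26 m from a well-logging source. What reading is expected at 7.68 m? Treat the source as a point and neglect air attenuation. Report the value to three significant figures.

Since intensity falls as 1/r², the rate at 7.68 m is
78.2 × (2.26/7.68)² = 78.2 × 0.08660 = 6.772 mR/h.

6.77 mR/h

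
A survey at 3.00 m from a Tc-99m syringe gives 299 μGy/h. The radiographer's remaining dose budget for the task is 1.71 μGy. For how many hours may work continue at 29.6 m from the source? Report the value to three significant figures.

0.557 h

Using I₁d₁² = I₂d₂², rate at 29.6 m:
(3.00/29.6)² = 0.01027, so 299 × 0.01027 = 3.071 μGy/h.
Stay time = 1.71 μGy ÷ 3.071 μGy/h = 0.5568 h.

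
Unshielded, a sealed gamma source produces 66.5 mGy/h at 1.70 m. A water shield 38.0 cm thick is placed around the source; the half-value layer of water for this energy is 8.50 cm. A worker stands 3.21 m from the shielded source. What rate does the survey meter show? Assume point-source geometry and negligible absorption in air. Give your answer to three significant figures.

Distance alone: (1.70/3.21)² = 0.2805, so 66.5 × 0.2805 = 18.65 mGy/h.
Shield: 38.0/8.50 = 4.471 half-value layers → attenuation 2^(−4.471) = 0.04509.
Combined: 18.65 × 0.04509 = 0.8409 mGy/h.

0.841 mGy/h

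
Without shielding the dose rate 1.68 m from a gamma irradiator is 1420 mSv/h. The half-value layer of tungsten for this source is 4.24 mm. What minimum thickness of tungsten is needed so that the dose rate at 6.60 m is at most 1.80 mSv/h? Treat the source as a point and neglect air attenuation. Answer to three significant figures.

24.1 mm

At 6.60 m, distance alone gives (1.68/6.60)² = 0.06479, so 1420 × 0.06479 = 92.00 mSv/h.
Further attenuation needed: 92.00/1.80 = 51.11.
n = log₂(51.11) = 5.676 half-value layers.
Thickness = 5.676 × 4.24 mm = 24.07 mm.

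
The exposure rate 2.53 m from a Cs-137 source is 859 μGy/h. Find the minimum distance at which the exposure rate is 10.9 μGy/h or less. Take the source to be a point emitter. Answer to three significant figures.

Since intensity falls as 1/r², d₂ = d₁·√(I₁/I₂).
I₁/I₂ = 859/10.9 = 78.81, so d₂ = 2.53 × √78.81 = 22.46 m.

22.5 m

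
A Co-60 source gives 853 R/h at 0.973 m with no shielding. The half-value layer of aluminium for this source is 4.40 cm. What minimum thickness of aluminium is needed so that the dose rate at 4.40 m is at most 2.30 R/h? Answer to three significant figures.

18.4 cm

At 4.40 m, distance alone gives (0.973/4.40)² = 0.04890, so 853 × 0.04890 = 41.71 R/h.
Further attenuation needed: 41.71/2.30 = 18.13.
n = log₂(18.13) = 4.180 half-value layers.
Thickness = 4.180 × 4.40 cm = 18.39 cm.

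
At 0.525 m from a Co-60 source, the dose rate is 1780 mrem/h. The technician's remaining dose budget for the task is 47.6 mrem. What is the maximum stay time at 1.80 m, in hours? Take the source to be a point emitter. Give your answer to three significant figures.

By the inverse-square law, rate at 1.80 m:
1780 × (0.525/1.80)² = 1780 × 0.08507 = 151.4 mrem/h.
Stay time = 47.6 mrem ÷ 151.4 mrem/h = 0.3144 h.

0.314 h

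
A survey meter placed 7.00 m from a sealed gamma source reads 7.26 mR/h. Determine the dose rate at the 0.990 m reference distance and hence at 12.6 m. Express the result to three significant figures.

Intensity scales as (d₁/d₂)², so
At 0.990 m: (7.00/0.990)² = 49.99, so 7.26 × 49.99 = 362.9 mR/h
At 12.6 m: (0.990/12.6)² = 0.006173, so 362.9 × 0.006173 = 2.240 mR/h.

363 mR/h; 2.24 mR/h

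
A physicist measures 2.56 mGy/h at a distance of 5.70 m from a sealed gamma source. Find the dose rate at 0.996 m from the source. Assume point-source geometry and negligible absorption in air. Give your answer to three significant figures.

83.8 mGy/h

Intensity scales as (d₁/d₂)², so the rate at 0.996 m is
(5.70/0.996)² = 32.75, so 2.56 × 32.75 = 83.84 mGy/h.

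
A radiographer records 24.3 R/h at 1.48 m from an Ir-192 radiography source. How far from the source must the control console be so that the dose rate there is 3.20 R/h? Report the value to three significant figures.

4.08 m

Applying the 1/r² law, d₂ = d₁·√(I₁/I₂).
I₁/I₂ = 24.3/3.20 = 7.594, so d₂ = 1.48 × √7.594 = 4.078 m.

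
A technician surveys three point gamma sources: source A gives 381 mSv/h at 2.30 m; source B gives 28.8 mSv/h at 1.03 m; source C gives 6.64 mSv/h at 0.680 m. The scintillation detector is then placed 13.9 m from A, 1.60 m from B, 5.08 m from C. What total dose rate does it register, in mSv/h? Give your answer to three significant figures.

22.5 mSv/h

By superposition, sum each source's inverse-square contribution:
A: 381 × (2.30/13.9)² = 10.43 mSv/h
B: 28.8 × (1.03/1.60)² = 11.94 mSv/h
C: 6.64 × (0.680/5.08)² = 0.1190 mSv/h
Total = 10.43 + 11.94 + 0.1190 = 22.49 mSv/h.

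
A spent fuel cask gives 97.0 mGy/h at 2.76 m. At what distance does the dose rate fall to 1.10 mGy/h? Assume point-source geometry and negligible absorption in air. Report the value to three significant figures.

25.9 m

Since intensity falls as 1/r², d₂ = d₁·√(I₁/I₂).
I₁/I₂ = 97.0/1.10 = 88.18, so d₂ = 2.76 × √88.18 = 25.92 m.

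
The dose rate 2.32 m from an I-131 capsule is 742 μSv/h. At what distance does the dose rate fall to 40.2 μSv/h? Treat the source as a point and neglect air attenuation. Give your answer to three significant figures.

9.97 m

By the inverse-square law, d₂ = d₁·√(I₁/I₂).
I₁/I₂ = 742/40.2 = 18.46, so d₂ = 2.32 × √18.46 = 9.968 m.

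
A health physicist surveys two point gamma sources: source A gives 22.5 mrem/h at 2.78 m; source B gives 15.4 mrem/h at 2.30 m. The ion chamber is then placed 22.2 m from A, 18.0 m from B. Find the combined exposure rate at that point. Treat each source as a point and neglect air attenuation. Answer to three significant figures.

0.604 mrem/h

By superposition, sum each source's inverse-square contribution:
A: 22.5 × (2.78/22.2)² = 0.3528 mrem/h
B: 15.4 × (2.30/18.0)² = 0.2514 mrem/h
Total = 0.3528 + 0.2514 = 0.6042 mrem/h.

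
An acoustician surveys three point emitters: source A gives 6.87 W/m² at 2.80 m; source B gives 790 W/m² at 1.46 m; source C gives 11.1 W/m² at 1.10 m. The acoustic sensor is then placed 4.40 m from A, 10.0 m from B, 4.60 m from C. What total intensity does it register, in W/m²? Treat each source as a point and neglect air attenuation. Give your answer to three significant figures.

Each source contributes Iᵢ·(dᵢ/rᵢ)²; contributions add.
A: 6.87 × (2.80/4.40)² = 2.782 W/m²
B: 790 × (1.46/10.0)² = 16.84 W/m²
C: 11.1 × (1.10/4.60)² = 0.6347 W/m²
Total = 2.782 + 16.84 + 0.6347 = 20.26 W/m².

20.3 W/m²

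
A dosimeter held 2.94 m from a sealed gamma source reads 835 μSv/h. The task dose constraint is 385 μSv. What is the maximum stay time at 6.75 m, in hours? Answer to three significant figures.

Intensity scales as (d₁/d₂)², so rate at 6.75 m:
(2.94/6.75)² = 0.1897, so 835 × 0.1897 = 158.4 μSv/h.
Stay time = 385 μSv ÷ 158.4 μSv/h = 2.431 h.

2.43 h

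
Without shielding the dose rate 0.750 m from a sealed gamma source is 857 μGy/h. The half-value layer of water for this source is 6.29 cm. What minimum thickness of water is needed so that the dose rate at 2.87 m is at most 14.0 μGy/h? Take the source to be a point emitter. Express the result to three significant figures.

13.0 cm

At 2.87 m, distance alone gives 857 × (0.750/2.87)² = 857 × 0.06829 = 58.52 μGy/h.
Further attenuation needed: 58.52/14.0 = 4.180.
n = log₂(4.180) = 2.064 half-value layers.
Thickness = 2.064 × 6.29 cm = 12.98 cm.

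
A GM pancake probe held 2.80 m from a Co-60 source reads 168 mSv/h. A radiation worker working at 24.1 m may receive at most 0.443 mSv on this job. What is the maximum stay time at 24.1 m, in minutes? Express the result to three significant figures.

Since intensity falls as 1/r², rate at 24.1 m:
168 × (2.80/24.1)² = 168 × 0.01350 = 2.268 mSv/h.
Stay time = 0.443 mSv ÷ 2.268 mSv/h = 0.1953 h = 11.72 min.

11.7 min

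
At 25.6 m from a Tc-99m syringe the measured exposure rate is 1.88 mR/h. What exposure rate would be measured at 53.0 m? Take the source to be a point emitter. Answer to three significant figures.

Using I₁d₁² = I₂d₂², scaling from 25.6 m to 53.0 m:
1.88 × (25.6/53.0)² = 1.88 × 0.2333 = 0.4386 mR/h.

0.439 mR/h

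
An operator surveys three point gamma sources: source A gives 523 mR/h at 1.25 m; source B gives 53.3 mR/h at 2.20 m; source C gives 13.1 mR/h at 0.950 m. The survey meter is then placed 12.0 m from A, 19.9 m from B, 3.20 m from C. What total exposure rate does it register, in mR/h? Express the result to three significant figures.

7.48 mR/h

Each source contributes Iᵢ·(dᵢ/rᵢ)²; contributions add.
A: 523 × (1.25/12.0)² = 5.675 mR/h
B: 53.3 × (2.20/19.9)² = 0.6514 mR/h
C: 13.1 × (0.950/3.20)² = 1.155 mR/h
Total = 5.675 + 0.6514 + 1.155 = 7.481 mR/h.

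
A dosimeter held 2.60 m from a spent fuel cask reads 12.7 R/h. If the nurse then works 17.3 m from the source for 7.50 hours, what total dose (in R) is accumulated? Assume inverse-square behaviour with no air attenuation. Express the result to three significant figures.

2.15 R

Intensity scales as (d₁/d₂)², so rate at 17.3 m:
(2.60/17.3)² = 0.02259, so 12.7 × 0.02259 = 0.2869 R/h.
Dose = rate × time = 0.2869 R/h × 7.500 h = 2.152 R.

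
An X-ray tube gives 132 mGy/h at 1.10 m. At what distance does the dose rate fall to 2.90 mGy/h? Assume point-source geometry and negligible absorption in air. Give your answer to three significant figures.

Using I₁d₁² = I₂d₂², d₂ = d₁·√(I₁/I₂).
I₁/I₂ = 132/2.90 = 45.52, so d₂ = 1.10 × √45.52 = 7.422 m.

7.42 m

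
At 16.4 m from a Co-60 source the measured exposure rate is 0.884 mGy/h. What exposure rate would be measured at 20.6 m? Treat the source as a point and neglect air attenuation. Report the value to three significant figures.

Using I₁d₁² = I₂d₂², scaling from 16.4 m to 20.6 m:
(16.4/20.6)² = 0.6338, so 0.884 × 0.6338 = 0.5603 mGy/h.

0.560 mGy/h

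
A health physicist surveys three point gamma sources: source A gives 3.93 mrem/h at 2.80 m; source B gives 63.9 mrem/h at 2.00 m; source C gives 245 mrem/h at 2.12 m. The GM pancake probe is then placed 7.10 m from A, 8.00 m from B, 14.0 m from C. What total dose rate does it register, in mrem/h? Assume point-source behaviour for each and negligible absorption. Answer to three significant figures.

10.2 mrem/h

Each source contributes Iᵢ·(dᵢ/rᵢ)²; contributions add.
A: 3.93 × (2.80/7.10)² = 0.6112 mrem/h
B: 63.9 × (2.00/8.00)² = 3.994 mrem/h
C: 245 × (2.12/14.0)² = 5.618 mrem/h
Total = 0.6112 + 3.994 + 5.618 = 10.22 mrem/h.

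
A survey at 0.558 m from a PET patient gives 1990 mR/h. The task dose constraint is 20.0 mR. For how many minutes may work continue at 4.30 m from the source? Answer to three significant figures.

35.8 min

Since intensity falls as 1/r², rate at 4.30 m:
(0.558/4.30)² = 0.01684, so 1990 × 0.01684 = 33.51 mR/h.
Stay time = 20.0 mR ÷ 33.51 mR/h = 0.5968 h = 35.81 min.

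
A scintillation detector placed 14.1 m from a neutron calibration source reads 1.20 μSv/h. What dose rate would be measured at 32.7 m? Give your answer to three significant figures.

0.223 μSv/h

Applying the 1/r² law, scaling from 14.1 m to 32.7 m:
1.20 × (14.1/32.7)² = 1.20 × 0.1859 = 0.2231 μSv/h.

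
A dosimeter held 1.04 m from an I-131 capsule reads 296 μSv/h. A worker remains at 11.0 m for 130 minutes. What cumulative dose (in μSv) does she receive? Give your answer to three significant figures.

5.73 μSv

Applying the 1/r² law, rate at 11.0 m:
(1.04/11.0)² = 0.008939, so 296 × 0.008939 = 2.646 μSv/h.
Dose = rate × time = 2.646 μSv/h × 2.167 h = 5.734 μSv.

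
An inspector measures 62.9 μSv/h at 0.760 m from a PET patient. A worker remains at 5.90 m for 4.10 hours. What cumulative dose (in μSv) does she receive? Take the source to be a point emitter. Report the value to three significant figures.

Using I₁d₁² = I₂d₂², rate at 5.90 m:
62.9 × (0.760/5.90)² = 62.9 × 0.01659 = 1.044 μSv/h.
Dose = rate × time = 1.044 μSv/h × 4.100 h = 4.280 μSv.

4.28 μSv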